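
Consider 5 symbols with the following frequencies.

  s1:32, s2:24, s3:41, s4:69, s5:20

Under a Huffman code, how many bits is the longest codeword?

Merge the two lowest-weight nodes at each step:
merge s5(20) and s2(24): 44
merge s1(32) and s3(41): 73
merge 44 and s4(69): 113
merge 73 and 113: 186
Maximum depth reached is 3.

3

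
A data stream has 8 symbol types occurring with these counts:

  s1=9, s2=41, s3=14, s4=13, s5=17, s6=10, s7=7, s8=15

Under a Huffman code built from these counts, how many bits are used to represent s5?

3

Huffman merges, smallest pair first:
merge s7(7) and s1(9): 16
merge s6(10) and s4(13): 23
merge s3(14) and s8(15): 29
merge 16 and s5(17): 33
merge 23 and 29: 52
merge 33 and s2(41): 74
merge 52 and 74: 126
The subtree containing s5 is merged 3 times, so code length = 3.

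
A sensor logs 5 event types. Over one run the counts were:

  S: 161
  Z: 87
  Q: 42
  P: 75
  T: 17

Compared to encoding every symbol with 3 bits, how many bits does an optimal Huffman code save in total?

Fixed-length: 3 bits × 382 symbols = 1146 bits.
Huffman merges:
merge T(17) and Q(42): 59
merge 59 and P(75): 134
merge Z(87) and 134: 221
merge S(161) and 221: 382
Huffman total = 59 + 134 + 221 + 382 = 796 bits.
Saving = 1146 − 796 = 350 bits.

350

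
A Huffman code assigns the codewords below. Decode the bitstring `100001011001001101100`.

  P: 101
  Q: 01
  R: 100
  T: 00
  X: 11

RTPRRXQR

Read left to right; each codeword is recognised as soon as it completes (prefix code):
  100→R | 00→T | 101→P | 100→R | 100→R | 11→X | 01→Q | 100→R
Decoded message: RTPRRXQR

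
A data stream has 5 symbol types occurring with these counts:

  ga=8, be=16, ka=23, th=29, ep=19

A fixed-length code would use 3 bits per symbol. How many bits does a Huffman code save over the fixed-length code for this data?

71

Fixed-length: 3 bits × 95 symbols = 285 bits.
Huffman merges:
combine ga(8), be(16) → 24
combine ep(19), ka(23) → 42
combine 24, th(29) → 53
combine 42, 53 → 95
Huffman total = 24 + 42 + 53 + 95 = 214 bits.
Saving = 285 − 214 = 71 bits.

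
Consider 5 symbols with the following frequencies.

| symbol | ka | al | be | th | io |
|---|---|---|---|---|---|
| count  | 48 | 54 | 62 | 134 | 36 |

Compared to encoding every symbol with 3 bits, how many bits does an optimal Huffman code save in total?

268

Fixed-length: 3 bits × 334 symbols = 1002 bits.
Huffman merges:
combine io(36), ka(48) → 84
combine al(54), be(62) → 116
combine 84, 116 → 200
combine th(134), 200 → 334
Huffman total = 84 + 116 + 200 + 334 = 734 bits.
Saving = 1002 − 734 = 268 bits.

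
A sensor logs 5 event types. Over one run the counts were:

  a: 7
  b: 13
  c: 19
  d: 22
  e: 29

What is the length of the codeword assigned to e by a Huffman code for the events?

Repeatedly merge the two smallest:
merge a(7) and b(13): 20
merge c(19) and 20: 39
merge d(22) and e(29): 51
merge 39 and 51: 90
The subtree containing e is merged 2 times, so code length = 2.

2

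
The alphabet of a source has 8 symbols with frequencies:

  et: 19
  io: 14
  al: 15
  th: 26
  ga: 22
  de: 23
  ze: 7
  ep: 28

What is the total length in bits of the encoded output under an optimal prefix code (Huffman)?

Build the Huffman tree bottom-up:
combine ze(7), io(14) → 21
combine al(15), et(19) → 34
combine 21, ga(22) → 43
combine de(23), th(26) → 49
combine ep(28), 34 → 62
combine 43, 49 → 92
combine 62, 92 → 154
The encoded length is the sum of every internal node's weight: 21 + 34 + 43 + 49 + 62 + 92 + 154 = 455 bits.

455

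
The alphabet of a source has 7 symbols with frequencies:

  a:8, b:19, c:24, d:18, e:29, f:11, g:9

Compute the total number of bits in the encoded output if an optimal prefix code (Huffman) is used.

Merge the two smallest weights repeatedly:
a(8) + g(9) → 17
f(11) + 17 → 28
d(18) + b(19) → 37
c(24) + 28 → 52
e(29) + 37 → 66
52 + 66 → 118
Total encoded bits = sum of merged weights = 17 + 28 + 37 + 52 + 66 + 118 = 318.

318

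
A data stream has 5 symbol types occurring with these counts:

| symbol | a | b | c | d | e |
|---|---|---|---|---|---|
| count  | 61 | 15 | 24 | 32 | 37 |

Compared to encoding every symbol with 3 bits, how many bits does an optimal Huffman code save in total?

130

Fixed-length: 3 bits × 169 symbols = 507 bits.
Huffman merges:
merge b(15) and c(24): 39
merge d(32) and e(37): 69
merge 39 and a(61): 100
merge 69 and 100: 169
Huffman total = 39 + 69 + 100 + 169 = 377 bits.
Saving = 507 − 377 = 130 bits.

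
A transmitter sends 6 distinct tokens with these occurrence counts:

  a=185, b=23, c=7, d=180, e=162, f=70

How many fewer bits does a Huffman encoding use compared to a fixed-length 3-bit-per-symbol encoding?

497

Fixed-length: 3 bits × 627 symbols = 1881 bits.
Huffman merges:
c(7) + b(23) → 30
30 + f(70) → 100
100 + e(162) → 262
d(180) + a(185) → 365
262 + 365 → 627
Huffman total = 30 + 100 + 262 + 365 + 627 = 1384 bits.
Saving = 1881 − 1384 = 497 bits.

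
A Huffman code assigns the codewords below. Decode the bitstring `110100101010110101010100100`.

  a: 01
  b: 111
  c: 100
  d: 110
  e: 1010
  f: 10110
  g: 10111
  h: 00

Read left to right; each codeword is recognised as soon as it completes (prefix code):
  110→d | 100→c | 1010→e | 10110→f | 1010→e | 1010→e | 01→a | 00→h
Decoded message: dcefeeah

dcefeeah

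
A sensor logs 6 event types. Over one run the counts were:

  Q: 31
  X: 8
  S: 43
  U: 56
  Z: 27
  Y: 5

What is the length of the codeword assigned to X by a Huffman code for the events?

4

Build the tree from the bottom:
merge Y(5) and X(8): 13
merge 13 and Z(27): 40
merge Q(31) and 40: 71
merge S(43) and U(56): 99
merge 71 and 99: 170
X's leaf is at depth 4, giving a 4-bit codeword.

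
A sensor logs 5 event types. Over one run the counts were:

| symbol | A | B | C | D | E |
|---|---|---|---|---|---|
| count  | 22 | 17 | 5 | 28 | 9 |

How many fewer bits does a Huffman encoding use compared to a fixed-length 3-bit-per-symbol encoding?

67

Fixed-length: 3 bits × 81 symbols = 243 bits.
Huffman merges:
C(5) + E(9) → 14
14 + B(17) → 31
A(22) + D(28) → 50
31 + 50 → 81
Huffman total = 14 + 31 + 50 + 81 = 176 bits.
Saving = 243 − 176 = 67 bits.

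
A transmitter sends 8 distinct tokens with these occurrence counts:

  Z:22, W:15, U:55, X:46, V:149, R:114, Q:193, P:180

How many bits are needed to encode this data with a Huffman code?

2058

Build the Huffman tree bottom-up:
combine W(15), Z(22) → 37
combine 37, X(46) → 83
combine U(55), 83 → 138
combine R(114), 138 → 252
combine V(149), P(180) → 329
combine Q(193), 252 → 445
combine 329, 445 → 774
The encoded length is the sum of every internal node's weight: 37 + 83 + 138 + 252 + 329 + 445 + 774 = 2058 bits.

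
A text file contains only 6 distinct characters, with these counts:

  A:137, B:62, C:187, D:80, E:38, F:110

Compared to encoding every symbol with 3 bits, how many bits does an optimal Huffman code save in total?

334

Fixed-length: 3 bits × 614 symbols = 1842 bits.
Huffman merges:
merge E(38) and B(62): 100
merge D(80) and 100: 180
merge F(110) and A(137): 247
merge 180 and C(187): 367
merge 247 and 367: 614
Huffman total = 100 + 180 + 247 + 367 + 614 = 1508 bits.
Saving = 1842 − 1508 = 334 bits.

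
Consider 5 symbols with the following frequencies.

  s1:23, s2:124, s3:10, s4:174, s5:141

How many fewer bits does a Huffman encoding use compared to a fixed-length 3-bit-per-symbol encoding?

Fixed-length: 3 bits × 472 symbols = 1416 bits.
Huffman merges:
combine s3(10), s1(23) → 33
combine 33, s2(124) → 157
combine s5(141), 157 → 298
combine s4(174), 298 → 472
Huffman total = 33 + 157 + 298 + 472 = 960 bits.
Saving = 1416 − 960 = 456 bits.

456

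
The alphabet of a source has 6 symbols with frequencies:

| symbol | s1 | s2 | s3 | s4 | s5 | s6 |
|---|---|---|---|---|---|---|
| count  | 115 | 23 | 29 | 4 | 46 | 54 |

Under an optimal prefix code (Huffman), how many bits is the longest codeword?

4

Merge the two lowest-weight nodes at each step:
combine s4(4), s2(23) → 27
combine 27, s3(29) → 56
combine s5(46), s6(54) → 100
combine 56, 100 → 156
combine s1(115), 156 → 271
The rarest symbols sit at the bottom; the longest codeword is 4 bits.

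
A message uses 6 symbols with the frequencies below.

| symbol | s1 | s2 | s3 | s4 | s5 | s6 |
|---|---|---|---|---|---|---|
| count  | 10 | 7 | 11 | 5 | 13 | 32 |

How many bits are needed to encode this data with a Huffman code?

Greedily combine the two least-frequent nodes:
merge s4(5) and s2(7): 12
merge s1(10) and s3(11): 21
merge 12 and s5(13): 25
merge 21 and 25: 46
merge s6(32) and 46: 78
Total encoded bits = sum of merged weights = 12 + 21 + 25 + 46 + 78 = 182.

182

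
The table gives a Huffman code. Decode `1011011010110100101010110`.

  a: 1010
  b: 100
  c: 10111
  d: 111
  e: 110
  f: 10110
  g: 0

fefbaf

Read left to right; each codeword is recognised as soon as it completes (prefix code):
  10110→f | 110→e | 10110→f | 100→b | 1010→a | 10110→f
Decoded message: fefbaf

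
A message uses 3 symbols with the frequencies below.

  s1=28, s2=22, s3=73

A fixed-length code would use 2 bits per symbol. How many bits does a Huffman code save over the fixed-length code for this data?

Fixed-length: 2 bits × 123 symbols = 246 bits.
Huffman merges:
s2(22) + s1(28) → 50
50 + s3(73) → 123
Huffman total = 50 + 123 = 173 bits.
Saving = 246 − 173 = 73 bits.

73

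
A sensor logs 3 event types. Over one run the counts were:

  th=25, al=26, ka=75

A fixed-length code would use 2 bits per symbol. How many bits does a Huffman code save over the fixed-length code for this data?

Fixed-length: 2 bits × 126 symbols = 252 bits.
Huffman merges:
th(25) + al(26) → 51
51 + ka(75) → 126
Huffman total = 51 + 126 = 177 bits.
Saving = 252 − 177 = 75 bits.

75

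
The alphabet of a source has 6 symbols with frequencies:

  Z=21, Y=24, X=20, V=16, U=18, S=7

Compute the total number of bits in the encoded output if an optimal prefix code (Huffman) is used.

Build the Huffman tree bottom-up:
merge S(7) and V(16): 23
merge U(18) and X(20): 38
merge Z(21) and 23: 44
merge Y(24) and 38: 62
merge 44 and 62: 106
Total encoded bits = sum of merged weights = 23 + 38 + 44 + 62 + 106 = 273.

273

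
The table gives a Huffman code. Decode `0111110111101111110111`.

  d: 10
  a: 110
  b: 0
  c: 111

bcacdccbc

Read left to right; each codeword is recognised as soon as it completes (prefix code):
  0→b | 111→c | 110→a | 111→c | 10→d | 111→c | 111→c | 0→b | 111→c
Decoded message: bcacdccbc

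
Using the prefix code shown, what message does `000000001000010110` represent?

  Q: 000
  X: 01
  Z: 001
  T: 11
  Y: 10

Read left to right; each codeword is recognised as soon as it completes (prefix code):
  000→Q | 000→Q | 001→Z | 000→Q | 01→X | 01→X | 10→Y
Decoded message: QQZQXXY

QQZQXXY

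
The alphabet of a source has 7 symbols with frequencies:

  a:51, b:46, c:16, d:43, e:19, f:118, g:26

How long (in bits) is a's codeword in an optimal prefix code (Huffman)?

Huffman merges, smallest pair first:
merge c(16) and e(19): 35
merge g(26) and 35: 61
merge d(43) and b(46): 89
merge a(51) and 61: 112
merge 89 and 112: 201
merge f(118) and 201: 319
a's leaf is at depth 3, giving a 3-bit codeword.

3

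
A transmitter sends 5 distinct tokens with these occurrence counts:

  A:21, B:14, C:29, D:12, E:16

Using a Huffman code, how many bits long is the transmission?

210

Greedily combine the two least-frequent nodes:
combine D(12), B(14) → 26
combine E(16), A(21) → 37
combine 26, C(29) → 55
combine 37, 55 → 92
The encoded length is the sum of every internal node's weight: 26 + 37 + 55 + 92 = 210 bits.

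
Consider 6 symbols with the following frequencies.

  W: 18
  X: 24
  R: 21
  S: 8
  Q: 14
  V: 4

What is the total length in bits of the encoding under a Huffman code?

216

Greedily combine the two least-frequent nodes:
combine V(4), S(8) → 12
combine 12, Q(14) → 26
combine W(18), R(21) → 39
combine X(24), 26 → 50
combine 39, 50 → 89
Each symbol's bit-cost is frequency × depth; summing gives 216 bits (equivalently 12 + 26 + 39 + 50 + 89).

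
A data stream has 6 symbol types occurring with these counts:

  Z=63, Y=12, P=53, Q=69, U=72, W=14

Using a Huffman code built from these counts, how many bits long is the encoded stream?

671

Greedily combine the two least-frequent nodes:
combine Y(12), W(14) → 26
combine 26, P(53) → 79
combine Z(63), Q(69) → 132
combine U(72), 79 → 151
combine 132, 151 → 283
Total encoded bits = sum of merged weights = 26 + 79 + 132 + 151 + 283 = 671.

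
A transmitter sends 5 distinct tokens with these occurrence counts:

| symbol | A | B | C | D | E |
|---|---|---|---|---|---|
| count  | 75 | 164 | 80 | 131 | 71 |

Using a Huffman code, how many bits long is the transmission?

Merge the two smallest weights repeatedly:
combine E(71), A(75) → 146
combine C(80), D(131) → 211
combine 146, B(164) → 310
combine 211, 310 → 521
Each symbol's bit-cost is frequency × depth; summing gives 1188 bits (equivalently 146 + 211 + 310 + 521).

1188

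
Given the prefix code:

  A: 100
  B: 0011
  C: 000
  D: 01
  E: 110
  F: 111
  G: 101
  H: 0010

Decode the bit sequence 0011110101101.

BEGG

Read left to right; each codeword is recognised as soon as it completes (prefix code):
  0011→B | 110→E | 101→G | 101→G
Decoded message: BEGG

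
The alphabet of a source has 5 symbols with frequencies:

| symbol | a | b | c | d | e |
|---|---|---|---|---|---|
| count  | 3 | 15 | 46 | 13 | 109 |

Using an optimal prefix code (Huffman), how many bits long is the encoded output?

310

Greedily combine the two least-frequent nodes:
combine a(3), d(13) → 16
combine b(15), 16 → 31
combine 31, c(46) → 77
combine 77, e(109) → 186
Each symbol's bit-cost is frequency × depth; summing gives 310 bits (equivalently 16 + 31 + 77 + 186).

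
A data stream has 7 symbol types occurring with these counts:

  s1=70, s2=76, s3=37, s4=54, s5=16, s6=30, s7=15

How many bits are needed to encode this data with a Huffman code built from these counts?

Greedily combine the two least-frequent nodes:
merge s7(15) and s5(16): 31
merge s6(30) and 31: 61
merge s3(37) and s4(54): 91
merge 61 and s1(70): 131
merge s2(76) and 91: 167
merge 131 and 167: 298
The encoded length is the sum of every internal node's weight: 31 + 61 + 91 + 131 + 167 + 298 = 779 bits.

779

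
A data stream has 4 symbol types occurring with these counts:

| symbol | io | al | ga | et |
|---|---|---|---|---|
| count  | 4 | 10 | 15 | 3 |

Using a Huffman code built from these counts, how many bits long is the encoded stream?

Greedily combine the two least-frequent nodes:
merge et(3) and io(4): 7
merge 7 and al(10): 17
merge ga(15) and 17: 32
The encoded length is the sum of every internal node's weight: 7 + 17 + 32 = 56 bits.

56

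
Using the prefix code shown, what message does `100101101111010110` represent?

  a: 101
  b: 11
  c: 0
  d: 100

Read left to right; each codeword is recognised as soon as it completes (prefix code):
  100→d | 101→a | 101→a | 11→b | 101→a | 0→c | 11→b | 0→c
Decoded message: daabacbc

daabacbc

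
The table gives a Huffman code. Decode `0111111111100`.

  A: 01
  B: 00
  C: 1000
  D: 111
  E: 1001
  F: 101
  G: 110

ADDDB

Read left to right; each codeword is recognised as soon as it completes (prefix code):
  01→A | 111→D | 111→D | 111→D | 00→B
Decoded message: ADDDB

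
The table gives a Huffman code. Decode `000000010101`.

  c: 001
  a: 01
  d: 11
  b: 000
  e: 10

Read left to right; each codeword is recognised as soon as it completes (prefix code):
  000→b | 000→b | 01→a | 01→a | 01→a
Decoded message: bbaaa

bbaaa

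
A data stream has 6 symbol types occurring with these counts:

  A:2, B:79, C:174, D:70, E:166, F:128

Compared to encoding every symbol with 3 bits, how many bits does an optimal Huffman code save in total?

Fixed-length: 3 bits × 619 symbols = 1857 bits.
Huffman merges:
merge A(2) and D(70): 72
merge 72 and B(79): 151
merge F(128) and 151: 279
merge E(166) and C(174): 340
merge 279 and 340: 619
Huffman total = 72 + 151 + 279 + 340 + 619 = 1461 bits.
Saving = 1857 − 1461 = 396 bits.

396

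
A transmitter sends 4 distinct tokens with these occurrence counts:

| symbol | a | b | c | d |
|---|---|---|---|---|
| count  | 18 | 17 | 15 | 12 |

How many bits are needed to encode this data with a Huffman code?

124

Build the Huffman tree bottom-up:
merge d(12) and c(15): 27
merge b(17) and a(18): 35
merge 27 and 35: 62
Total encoded bits = sum of merged weights = 27 + 35 + 62 = 124.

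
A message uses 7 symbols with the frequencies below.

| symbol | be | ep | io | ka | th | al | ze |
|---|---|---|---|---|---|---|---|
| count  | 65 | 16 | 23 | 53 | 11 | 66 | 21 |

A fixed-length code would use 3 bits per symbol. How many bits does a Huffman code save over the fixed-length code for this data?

113

Fixed-length: 3 bits × 255 symbols = 765 bits.
Huffman merges:
combine th(11), ep(16) → 27
combine ze(21), io(23) → 44
combine 27, 44 → 71
combine ka(53), be(65) → 118
combine al(66), 71 → 137
combine 118, 137 → 255
Huffman total = 27 + 44 + 71 + 118 + 137 + 255 = 652 bits.
Saving = 765 − 652 = 113 bits.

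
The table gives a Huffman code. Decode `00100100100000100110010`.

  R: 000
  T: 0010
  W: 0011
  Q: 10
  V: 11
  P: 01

TPTRPWT

Read left to right; each codeword is recognised as soon as it completes (prefix code):
  0010→T | 01→P | 0010→T | 000→R | 01→P | 0011→W | 0010→T
Decoded message: TPTRPWT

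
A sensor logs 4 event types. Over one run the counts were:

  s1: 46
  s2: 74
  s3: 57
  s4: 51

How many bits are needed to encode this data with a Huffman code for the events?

456

Merge the two smallest weights repeatedly:
combine s1(46), s4(51) → 97
combine s3(57), s2(74) → 131
combine 97, 131 → 228
Each symbol's bit-cost is frequency × depth; summing gives 456 bits (equivalently 97 + 131 + 228).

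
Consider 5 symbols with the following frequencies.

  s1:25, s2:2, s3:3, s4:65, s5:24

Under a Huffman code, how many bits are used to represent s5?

3

Huffman merges, smallest pair first:
merge s2(2) and s3(3): 5
merge 5 and s5(24): 29
merge s1(25) and 29: 54
merge 54 and s4(65): 119
The subtree containing s5 is merged 3 times, so code length = 3.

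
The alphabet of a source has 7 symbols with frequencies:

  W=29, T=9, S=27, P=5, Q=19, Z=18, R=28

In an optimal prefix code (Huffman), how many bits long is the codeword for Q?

3

Build the tree from the bottom:
P(5) + T(9) → 14
14 + Z(18) → 32
Q(19) + S(27) → 46
R(28) + W(29) → 57
32 + 46 → 78
57 + 78 → 135
Q's leaf is at depth 3, giving a 3-bit codeword.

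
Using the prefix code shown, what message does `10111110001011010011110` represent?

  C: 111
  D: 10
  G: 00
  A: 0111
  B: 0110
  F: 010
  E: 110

Read left to right; each codeword is recognised as soon as it completes (prefix code):
  10→D | 111→C | 110→E | 00→G | 10→D | 110→E | 10→D | 0111→A | 10→D
Decoded message: DCEGDEDAD

DCEGDEDAD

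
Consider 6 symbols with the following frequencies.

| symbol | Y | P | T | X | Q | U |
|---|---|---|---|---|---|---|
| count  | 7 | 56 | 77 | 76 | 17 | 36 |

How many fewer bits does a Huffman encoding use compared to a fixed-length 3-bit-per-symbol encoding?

Fixed-length: 3 bits × 269 symbols = 807 bits.
Huffman merges:
merge Y(7) and Q(17): 24
merge 24 and U(36): 60
merge P(56) and 60: 116
merge X(76) and T(77): 153
merge 116 and 153: 269
Huffman total = 24 + 60 + 116 + 153 + 269 = 622 bits.
Saving = 807 − 622 = 185 bits.

185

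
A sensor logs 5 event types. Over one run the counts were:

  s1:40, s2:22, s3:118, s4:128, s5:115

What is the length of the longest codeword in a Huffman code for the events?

3

Merge the two lowest-weight nodes at each step:
s2(22) + s1(40) → 62
62 + s5(115) → 177
s3(118) + s4(128) → 246
177 + 246 → 423
The first pair merged (s2, s1) ends up deepest, at depth 3.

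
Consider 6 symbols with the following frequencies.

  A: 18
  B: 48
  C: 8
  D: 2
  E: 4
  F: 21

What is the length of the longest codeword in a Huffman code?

Merge the two lowest-weight nodes at each step:
merge D(2) and E(4): 6
merge 6 and C(8): 14
merge 14 and A(18): 32
merge F(21) and 32: 53
merge B(48) and 53: 101
Maximum depth reached is 5.

5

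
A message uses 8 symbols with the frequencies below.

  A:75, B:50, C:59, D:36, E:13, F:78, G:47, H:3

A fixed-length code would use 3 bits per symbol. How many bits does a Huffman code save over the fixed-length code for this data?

85

Fixed-length: 3 bits × 361 symbols = 1083 bits.
Huffman merges:
merge H(3) and E(13): 16
merge 16 and D(36): 52
merge G(47) and B(50): 97
merge 52 and C(59): 111
merge A(75) and F(78): 153
merge 97 and 111: 208
merge 153 and 208: 361
Huffman total = 16 + 52 + 97 + 111 + 153 + 208 + 361 = 998 bits.
Saving = 1083 − 998 = 85 bits.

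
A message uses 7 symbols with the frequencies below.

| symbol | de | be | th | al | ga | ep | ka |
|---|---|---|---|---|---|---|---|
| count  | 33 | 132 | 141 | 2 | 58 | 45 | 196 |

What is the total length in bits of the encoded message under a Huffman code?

1467

Build the Huffman tree bottom-up:
merge al(2) and de(33): 35
merge 35 and ep(45): 80
merge ga(58) and 80: 138
merge be(132) and 138: 270
merge th(141) and ka(196): 337
merge 270 and 337: 607
The encoded length is the sum of every internal node's weight: 35 + 80 + 138 + 270 + 337 + 607 = 1467 bits.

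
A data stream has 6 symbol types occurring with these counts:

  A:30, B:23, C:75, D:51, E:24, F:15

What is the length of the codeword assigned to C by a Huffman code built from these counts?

2

Repeatedly merge the two smallest:
combine F(15), B(23) → 38
combine E(24), A(30) → 54
combine 38, D(51) → 89
combine 54, C(75) → 129
combine 89, 129 → 218
The subtree containing C is merged 2 times, so code length = 2.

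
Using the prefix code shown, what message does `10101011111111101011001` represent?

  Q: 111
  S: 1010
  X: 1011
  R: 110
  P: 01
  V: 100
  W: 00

SXQQSRP

Read left to right; each codeword is recognised as soon as it completes (prefix code):
  1010→S | 1011→X | 111→Q | 111→Q | 1010→S | 110→R | 01→P
Decoded message: SXQQSRP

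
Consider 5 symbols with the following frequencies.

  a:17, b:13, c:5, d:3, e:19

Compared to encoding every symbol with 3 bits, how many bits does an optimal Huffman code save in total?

Fixed-length: 3 bits × 57 symbols = 171 bits.
Huffman merges:
combine d(3), c(5) → 8
combine 8, b(13) → 21
combine a(17), e(19) → 36
combine 21, 36 → 57
Huffman total = 8 + 21 + 36 + 57 = 122 bits.
Saving = 171 − 122 = 49 bits.

49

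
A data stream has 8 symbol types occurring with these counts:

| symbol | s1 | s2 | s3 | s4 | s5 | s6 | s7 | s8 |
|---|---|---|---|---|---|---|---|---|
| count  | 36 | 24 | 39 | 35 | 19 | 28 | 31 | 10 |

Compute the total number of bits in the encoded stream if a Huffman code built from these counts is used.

Greedily combine the two least-frequent nodes:
merge s8(10) and s5(19): 29
merge s2(24) and s6(28): 52
merge 29 and s7(31): 60
merge s4(35) and s1(36): 71
merge s3(39) and 52: 91
merge 60 and 71: 131
merge 91 and 131: 222
The encoded length is the sum of every internal node's weight: 29 + 52 + 60 + 71 + 91 + 131 + 222 = 656 bits.

656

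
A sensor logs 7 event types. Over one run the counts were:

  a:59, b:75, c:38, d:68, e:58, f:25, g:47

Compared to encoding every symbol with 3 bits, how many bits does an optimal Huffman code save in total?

Fixed-length: 3 bits × 370 symbols = 1110 bits.
Huffman merges:
merge f(25) and c(38): 63
merge g(47) and e(58): 105
merge a(59) and 63: 122
merge d(68) and b(75): 143
merge 105 and 122: 227
merge 143 and 227: 370
Huffman total = 63 + 105 + 122 + 143 + 227 + 370 = 1030 bits.
Saving = 1110 − 1030 = 80 bits.

80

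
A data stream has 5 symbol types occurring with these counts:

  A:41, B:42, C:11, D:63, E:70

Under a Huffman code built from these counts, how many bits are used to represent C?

3

Repeatedly merge the two smallest:
merge C(11) and A(41): 52
merge B(42) and 52: 94
merge D(63) and E(70): 133
merge 94 and 133: 227
C's leaf is at depth 3, giving a 3-bit codeword.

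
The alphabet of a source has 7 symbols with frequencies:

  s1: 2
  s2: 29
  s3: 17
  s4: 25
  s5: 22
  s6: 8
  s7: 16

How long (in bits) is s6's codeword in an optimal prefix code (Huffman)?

4

Huffman merges, smallest pair first:
combine s1(2), s6(8) → 10
combine 10, s7(16) → 26
combine s3(17), s5(22) → 39
combine s4(25), 26 → 51
combine s2(29), 39 → 68
combine 51, 68 → 119
s6's leaf is at depth 4, giving a 4-bit codeword.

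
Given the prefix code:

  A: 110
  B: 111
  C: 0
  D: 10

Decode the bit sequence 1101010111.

ADDB

Read left to right; each codeword is recognised as soon as it completes (prefix code):
  110→A | 10→D | 10→D | 111→B
Decoded message: ADDB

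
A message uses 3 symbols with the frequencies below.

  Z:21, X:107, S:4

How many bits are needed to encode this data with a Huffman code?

Greedily combine the two least-frequent nodes:
S(4) + Z(21) → 25
25 + X(107) → 132
Total encoded bits = sum of merged weights = 25 + 132 = 157.

157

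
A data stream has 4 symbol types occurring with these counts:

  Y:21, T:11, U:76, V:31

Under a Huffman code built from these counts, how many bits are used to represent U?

1

Build the tree from the bottom:
combine T(11), Y(21) → 32
combine V(31), 32 → 63
combine 63, U(76) → 139
U is a child of the root — depth 1, so its codeword is a single bit.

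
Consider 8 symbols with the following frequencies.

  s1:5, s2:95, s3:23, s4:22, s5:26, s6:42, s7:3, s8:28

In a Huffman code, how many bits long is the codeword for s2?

1

Repeatedly merge the two smallest:
s7(3) + s1(5) → 8
8 + s4(22) → 30
s3(23) + s5(26) → 49
s8(28) + 30 → 58
s6(42) + 49 → 91
58 + 91 → 149
s2(95) + 149 → 244
s2 sits one level below the root: a 1-bit codeword.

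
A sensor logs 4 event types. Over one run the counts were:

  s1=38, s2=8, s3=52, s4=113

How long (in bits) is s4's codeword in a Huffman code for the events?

1

Repeatedly merge the two smallest:
s2(8) + s1(38) → 46
46 + s3(52) → 98
98 + s4(113) → 211
s4 is merged only at the final step, so code length = 1.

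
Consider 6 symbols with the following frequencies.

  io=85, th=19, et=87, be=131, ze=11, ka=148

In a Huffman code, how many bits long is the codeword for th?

Repeatedly merge the two smallest:
merge ze(11) and th(19): 30
merge 30 and io(85): 115
merge et(87) and 115: 202
merge be(131) and ka(148): 279
merge 202 and 279: 481
th sits 4 levels below the root, so its codeword is 4 bits.

4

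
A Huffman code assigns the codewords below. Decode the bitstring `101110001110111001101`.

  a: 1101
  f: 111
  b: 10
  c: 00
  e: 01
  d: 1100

Read left to right; each codeword is recognised as soon as it completes (prefix code):
  10→b | 111→f | 00→c | 01→e | 1101→a | 1100→d | 1101→a
Decoded message: bfceada

bfceada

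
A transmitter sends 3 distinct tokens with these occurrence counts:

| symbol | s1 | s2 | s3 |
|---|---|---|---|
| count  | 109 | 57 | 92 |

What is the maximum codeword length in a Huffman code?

2

Merge the two lowest-weight nodes at each step:
merge s2(57) and s3(92): 149
merge s1(109) and 149: 258
The first pair merged (s2, s3) ends up deepest, at depth 2.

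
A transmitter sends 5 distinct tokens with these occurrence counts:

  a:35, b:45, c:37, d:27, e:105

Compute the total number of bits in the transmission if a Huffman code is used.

Build the Huffman tree bottom-up:
combine d(27), a(35) → 62
combine c(37), b(45) → 82
combine 62, 82 → 144
combine e(105), 144 → 249
Total encoded bits = sum of merged weights = 62 + 82 + 144 + 249 = 537.

537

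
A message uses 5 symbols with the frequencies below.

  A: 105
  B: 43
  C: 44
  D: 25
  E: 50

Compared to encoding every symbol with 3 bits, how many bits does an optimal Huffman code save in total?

210

Fixed-length: 3 bits × 267 symbols = 801 bits.
Huffman merges:
combine D(25), B(43) → 68
combine C(44), E(50) → 94
combine 68, 94 → 162
combine A(105), 162 → 267
Huffman total = 68 + 94 + 162 + 267 = 591 bits.
Saving = 801 − 591 = 210 bits.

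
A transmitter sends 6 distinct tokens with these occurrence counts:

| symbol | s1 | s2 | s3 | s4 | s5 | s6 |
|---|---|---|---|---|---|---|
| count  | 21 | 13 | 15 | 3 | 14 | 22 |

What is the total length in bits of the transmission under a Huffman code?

Build the Huffman tree bottom-up:
merge s4(3) and s2(13): 16
merge s5(14) and s3(15): 29
merge 16 and s1(21): 37
merge s6(22) and 29: 51
merge 37 and 51: 88
Each symbol's bit-cost is frequency × depth; summing gives 221 bits (equivalently 16 + 29 + 37 + 51 + 88).

221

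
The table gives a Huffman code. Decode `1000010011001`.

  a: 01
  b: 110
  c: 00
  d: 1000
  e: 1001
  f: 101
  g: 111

Read left to right; each codeword is recognised as soon as it completes (prefix code):
  1000→d | 01→a | 00→c | 110→b | 01→a
Decoded message: dacba

dacba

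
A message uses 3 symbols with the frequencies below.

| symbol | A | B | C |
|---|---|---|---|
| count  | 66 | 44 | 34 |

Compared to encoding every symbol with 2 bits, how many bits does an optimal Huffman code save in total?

Fixed-length: 2 bits × 144 symbols = 288 bits.
Huffman merges:
merge C(34) and B(44): 78
merge A(66) and 78: 144
Huffman total = 78 + 144 = 222 bits.
Saving = 288 − 222 = 66 bits.

66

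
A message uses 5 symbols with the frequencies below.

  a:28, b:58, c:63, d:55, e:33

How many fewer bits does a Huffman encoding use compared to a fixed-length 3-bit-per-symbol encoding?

Fixed-length: 3 bits × 237 symbols = 711 bits.
Huffman merges:
merge a(28) and e(33): 61
merge d(55) and b(58): 113
merge 61 and c(63): 124
merge 113 and 124: 237
Huffman total = 61 + 113 + 124 + 237 = 535 bits.
Saving = 711 − 535 = 176 bits.

176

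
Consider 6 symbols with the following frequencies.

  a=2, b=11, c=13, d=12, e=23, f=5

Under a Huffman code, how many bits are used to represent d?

2

Repeatedly merge the two smallest:
a(2) + f(5) → 7
7 + b(11) → 18
d(12) + c(13) → 25
18 + e(23) → 41
25 + 41 → 66
d's leaf is at depth 2, giving a 2-bit codeword.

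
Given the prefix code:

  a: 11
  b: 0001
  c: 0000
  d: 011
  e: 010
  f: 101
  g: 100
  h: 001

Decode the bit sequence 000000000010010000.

cchhc

Read left to right; each codeword is recognised as soon as it completes (prefix code):
  0000→c | 0000→c | 001→h | 001→h | 0000→c
Decoded message: cchhc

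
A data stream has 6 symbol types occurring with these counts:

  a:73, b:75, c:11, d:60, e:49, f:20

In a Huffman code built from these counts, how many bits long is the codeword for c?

Huffman merges, smallest pair first:
merge c(11) and f(20): 31
merge 31 and e(49): 80
merge d(60) and a(73): 133
merge b(75) and 80: 155
merge 133 and 155: 288
c sits 4 levels below the root, so its codeword is 4 bits.

4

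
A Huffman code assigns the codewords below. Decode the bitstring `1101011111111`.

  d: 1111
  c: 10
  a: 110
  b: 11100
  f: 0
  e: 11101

Read left to right; each codeword is recognised as soon as it completes (prefix code):
  110→a | 10→c | 1111→d | 1111→d
Decoded message: acdd

acdd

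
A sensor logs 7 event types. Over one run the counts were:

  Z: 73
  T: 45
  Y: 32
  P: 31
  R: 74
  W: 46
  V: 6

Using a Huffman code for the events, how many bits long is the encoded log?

811

Build the Huffman tree bottom-up:
merge V(6) and P(31): 37
merge Y(32) and 37: 69
merge T(45) and W(46): 91
merge 69 and Z(73): 142
merge R(74) and 91: 165
merge 142 and 165: 307
Each symbol's bit-cost is frequency × depth; summing gives 811 bits (equivalently 37 + 69 + 91 + 142 + 165 + 307).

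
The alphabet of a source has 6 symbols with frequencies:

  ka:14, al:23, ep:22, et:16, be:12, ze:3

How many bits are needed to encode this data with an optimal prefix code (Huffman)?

224

Greedily combine the two least-frequent nodes:
merge ze(3) and be(12): 15
merge ka(14) and 15: 29
merge et(16) and ep(22): 38
merge al(23) and 29: 52
merge 38 and 52: 90
Each symbol's bit-cost is frequency × depth; summing gives 224 bits (equivalently 15 + 29 + 38 + 52 + 90).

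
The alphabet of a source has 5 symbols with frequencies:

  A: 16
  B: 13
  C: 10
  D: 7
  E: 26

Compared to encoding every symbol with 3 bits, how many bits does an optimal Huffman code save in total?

55

Fixed-length: 3 bits × 72 symbols = 216 bits.
Huffman merges:
combine D(7), C(10) → 17
combine B(13), A(16) → 29
combine 17, E(26) → 43
combine 29, 43 → 72
Huffman total = 17 + 29 + 43 + 72 = 161 bits.
Saving = 216 − 161 = 55 bits.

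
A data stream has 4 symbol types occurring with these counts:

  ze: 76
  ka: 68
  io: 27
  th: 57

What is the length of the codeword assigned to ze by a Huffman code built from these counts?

2

Build the tree from the bottom:
merge io(27) and th(57): 84
merge ka(68) and ze(76): 144
merge 84 and 144: 228
ze's leaf is at depth 2, giving a 2-bit codeword.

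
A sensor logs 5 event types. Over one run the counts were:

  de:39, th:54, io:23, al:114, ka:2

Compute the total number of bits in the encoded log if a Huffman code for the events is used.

Build the Huffman tree bottom-up:
merge ka(2) and io(23): 25
merge 25 and de(39): 64
merge th(54) and 64: 118
merge al(114) and 118: 232
Total encoded bits = sum of merged weights = 25 + 64 + 118 + 232 = 439.

439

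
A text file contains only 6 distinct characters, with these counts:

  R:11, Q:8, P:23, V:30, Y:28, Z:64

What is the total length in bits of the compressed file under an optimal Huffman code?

Merge the two smallest weights repeatedly:
merge Q(8) and R(11): 19
merge 19 and P(23): 42
merge Y(28) and V(30): 58
merge 42 and 58: 100
merge Z(64) and 100: 164
Total encoded bits = sum of merged weights = 19 + 42 + 58 + 100 + 164 = 383.

383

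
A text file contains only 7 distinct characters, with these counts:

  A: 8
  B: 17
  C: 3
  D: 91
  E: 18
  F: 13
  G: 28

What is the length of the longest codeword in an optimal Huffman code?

5

Merge the two lowest-weight nodes at each step:
C(3) + A(8) → 11
11 + F(13) → 24
B(17) + E(18) → 35
24 + G(28) → 52
35 + 52 → 87
87 + D(91) → 178
Maximum depth reached is 5.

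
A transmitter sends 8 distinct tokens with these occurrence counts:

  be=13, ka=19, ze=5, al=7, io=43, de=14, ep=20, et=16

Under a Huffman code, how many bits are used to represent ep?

Repeatedly merge the two smallest:
combine ze(5), al(7) → 12
combine 12, be(13) → 25
combine de(14), et(16) → 30
combine ka(19), ep(20) → 39
combine 25, 30 → 55
combine 39, io(43) → 82
combine 55, 82 → 137
ep sits 3 levels below the root, so its codeword is 3 bits.

3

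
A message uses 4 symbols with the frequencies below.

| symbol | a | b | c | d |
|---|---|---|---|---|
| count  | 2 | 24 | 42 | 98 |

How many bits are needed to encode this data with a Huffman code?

260

Merge the two smallest weights repeatedly:
combine a(2), b(24) → 26
combine 26, c(42) → 68
combine 68, d(98) → 166
Total encoded bits = sum of merged weights = 26 + 68 + 166 = 260.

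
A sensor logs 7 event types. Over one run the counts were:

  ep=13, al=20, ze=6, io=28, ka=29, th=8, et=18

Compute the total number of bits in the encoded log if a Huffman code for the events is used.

323

Merge the two smallest weights repeatedly:
combine ze(6), th(8) → 14
combine ep(13), 14 → 27
combine et(18), al(20) → 38
combine 27, io(28) → 55
combine ka(29), 38 → 67
combine 55, 67 → 122
Total encoded bits = sum of merged weights = 14 + 27 + 38 + 55 + 67 + 122 = 323.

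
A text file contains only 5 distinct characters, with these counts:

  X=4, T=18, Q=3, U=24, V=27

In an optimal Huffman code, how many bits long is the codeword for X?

Repeatedly merge the two smallest:
combine Q(3), X(4) → 7
combine 7, T(18) → 25
combine U(24), 25 → 49
combine V(27), 49 → 76
X sits 4 levels below the root, so its codeword is 4 bits.

4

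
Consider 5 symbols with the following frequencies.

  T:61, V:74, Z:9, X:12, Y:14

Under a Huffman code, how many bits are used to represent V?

1

Repeatedly merge the two smallest:
merge Z(9) and X(12): 21
merge Y(14) and 21: 35
merge 35 and T(61): 96
merge V(74) and 96: 170
V sits one level below the root: a 1-bit codeword.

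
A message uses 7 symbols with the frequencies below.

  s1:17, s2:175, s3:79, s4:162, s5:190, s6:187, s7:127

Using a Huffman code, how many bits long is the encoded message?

Greedily combine the two least-frequent nodes:
s1(17) + s3(79) → 96
96 + s7(127) → 223
s4(162) + s2(175) → 337
s6(187) + s5(190) → 377
223 + 337 → 560
377 + 560 → 937
Total encoded bits = sum of merged weights = 96 + 223 + 337 + 377 + 560 + 937 = 2530.

2530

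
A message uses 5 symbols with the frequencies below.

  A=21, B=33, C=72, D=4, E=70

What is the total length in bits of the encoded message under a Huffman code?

411

Build the Huffman tree bottom-up:
combine D(4), A(21) → 25
combine 25, B(33) → 58
combine 58, E(70) → 128
combine C(72), 128 → 200
Each symbol's bit-cost is frequency × depth; summing gives 411 bits (equivalently 25 + 58 + 128 + 200).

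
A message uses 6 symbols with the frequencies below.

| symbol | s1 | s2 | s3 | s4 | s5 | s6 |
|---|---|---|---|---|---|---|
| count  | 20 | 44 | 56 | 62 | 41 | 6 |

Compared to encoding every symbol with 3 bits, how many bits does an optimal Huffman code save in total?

136

Fixed-length: 3 bits × 229 symbols = 687 bits.
Huffman merges:
merge s6(6) and s1(20): 26
merge 26 and s5(41): 67
merge s2(44) and s3(56): 100
merge s4(62) and 67: 129
merge 100 and 129: 229
Huffman total = 26 + 67 + 100 + 129 + 229 = 551 bits.
Saving = 687 − 551 = 136 bits.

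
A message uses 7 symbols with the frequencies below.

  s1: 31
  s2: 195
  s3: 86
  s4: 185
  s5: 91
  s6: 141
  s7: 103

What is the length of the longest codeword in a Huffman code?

Merge the two lowest-weight nodes at each step:
s1(31) + s3(86) → 117
s5(91) + s7(103) → 194
117 + s6(141) → 258
s4(185) + 194 → 379
s2(195) + 258 → 453
379 + 453 → 832
The rarest symbols sit at the bottom; the longest codeword is 4 bits.

4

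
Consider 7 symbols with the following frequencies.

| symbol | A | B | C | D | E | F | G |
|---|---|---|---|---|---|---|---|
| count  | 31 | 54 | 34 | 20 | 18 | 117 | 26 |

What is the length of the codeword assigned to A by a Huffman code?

Repeatedly merge the two smallest:
E(18) + D(20) → 38
G(26) + A(31) → 57
C(34) + 38 → 72
B(54) + 57 → 111
72 + 111 → 183
F(117) + 183 → 300
A's leaf is at depth 4, giving a 4-bit codeword.

4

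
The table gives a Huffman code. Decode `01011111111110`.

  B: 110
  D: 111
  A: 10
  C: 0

CADDDA

Read left to right; each codeword is recognised as soon as it completes (prefix code):
  0→C | 10→A | 111→D | 111→D | 111→D | 10→A
Decoded message: CADDDA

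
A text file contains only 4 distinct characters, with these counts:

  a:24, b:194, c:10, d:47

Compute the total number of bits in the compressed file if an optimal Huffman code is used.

390

Greedily combine the two least-frequent nodes:
merge c(10) and a(24): 34
merge 34 and d(47): 81
merge 81 and b(194): 275
Total encoded bits = sum of merged weights = 34 + 81 + 275 = 390.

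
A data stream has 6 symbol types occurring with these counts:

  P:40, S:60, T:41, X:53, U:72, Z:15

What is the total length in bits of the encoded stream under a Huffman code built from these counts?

Merge the two smallest weights repeatedly:
combine Z(15), P(40) → 55
combine T(41), X(53) → 94
combine 55, S(60) → 115
combine U(72), 94 → 166
combine 115, 166 → 281
Total encoded bits = sum of merged weights = 55 + 94 + 115 + 166 + 281 = 711.

711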